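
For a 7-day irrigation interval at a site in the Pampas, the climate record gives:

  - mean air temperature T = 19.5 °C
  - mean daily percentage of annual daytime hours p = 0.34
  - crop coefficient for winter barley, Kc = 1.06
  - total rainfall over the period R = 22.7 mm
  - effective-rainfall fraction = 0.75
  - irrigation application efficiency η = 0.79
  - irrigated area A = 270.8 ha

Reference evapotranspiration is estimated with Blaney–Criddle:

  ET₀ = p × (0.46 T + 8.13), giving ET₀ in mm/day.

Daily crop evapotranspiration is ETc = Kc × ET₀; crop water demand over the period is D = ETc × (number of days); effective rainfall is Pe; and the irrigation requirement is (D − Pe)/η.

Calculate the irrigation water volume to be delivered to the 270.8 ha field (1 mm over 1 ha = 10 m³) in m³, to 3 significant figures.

ET₀ = 0.34 × (0.46 × 19.5 + 8.13) = 0.34 × 17.100 = 5.8140 mm/d
ETc = Kc × ET₀ = 1.06 × 5.8140 = 6.1628 mm/d
Crop demand D = ETc × 7 d = 6.1628 × 7 = 43.140 mm
Pe = 0.75 × 22.7 = 17.025 mm
D − Pe = 43.140 − 17.025 = 26.115 mm
Gross irrigation = 26.115 / 0.79 = 33.057 mm
Volume = 33.057 mm × 270.8 ha × 10 = 89518.4 m³

89500 m³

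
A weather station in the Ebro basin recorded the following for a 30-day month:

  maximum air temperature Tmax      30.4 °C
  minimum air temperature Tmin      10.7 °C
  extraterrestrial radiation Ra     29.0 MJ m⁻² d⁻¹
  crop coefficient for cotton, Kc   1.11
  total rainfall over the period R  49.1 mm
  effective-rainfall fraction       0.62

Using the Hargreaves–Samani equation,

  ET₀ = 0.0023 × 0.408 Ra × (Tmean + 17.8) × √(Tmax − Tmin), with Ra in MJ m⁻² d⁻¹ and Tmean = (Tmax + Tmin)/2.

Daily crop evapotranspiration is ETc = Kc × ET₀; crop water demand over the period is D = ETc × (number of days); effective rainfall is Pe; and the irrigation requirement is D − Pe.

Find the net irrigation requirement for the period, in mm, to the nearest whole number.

Tmean = (30.4 + 10.7)/2 = 20.55 °C
0.408 Ra = 0.408 × 29.0 = 11.8320 mm/d equivalent
ET₀ = 0.0023 × 11.8320 × (20.55 + 17.8) × √19.7 = 0.0023 × 11.8320 × 38.35 × 4.4385 = 4.6322 mm/d
ETc = Kc × ET₀ = 1.11 × 4.6322 = 5.1417 mm/d
Crop demand D = ETc × 30 d = 5.1417 × 30 = 154.251 mm
Pe = 0.62 × 49.1 = 30.442 mm
D − Pe = 154.251 − 30.442 = 123.809 mm

124 mm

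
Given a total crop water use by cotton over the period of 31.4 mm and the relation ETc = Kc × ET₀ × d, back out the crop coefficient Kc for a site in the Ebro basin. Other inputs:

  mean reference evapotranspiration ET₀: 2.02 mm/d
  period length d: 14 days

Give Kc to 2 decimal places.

ETc = Kc × ET₀ × d  ⇒  Kc = ETc / (ET₀ × d)
Kc = 31.4 / (2.02 × 14) = 31.4 / 28.28 = 1.1103

1.11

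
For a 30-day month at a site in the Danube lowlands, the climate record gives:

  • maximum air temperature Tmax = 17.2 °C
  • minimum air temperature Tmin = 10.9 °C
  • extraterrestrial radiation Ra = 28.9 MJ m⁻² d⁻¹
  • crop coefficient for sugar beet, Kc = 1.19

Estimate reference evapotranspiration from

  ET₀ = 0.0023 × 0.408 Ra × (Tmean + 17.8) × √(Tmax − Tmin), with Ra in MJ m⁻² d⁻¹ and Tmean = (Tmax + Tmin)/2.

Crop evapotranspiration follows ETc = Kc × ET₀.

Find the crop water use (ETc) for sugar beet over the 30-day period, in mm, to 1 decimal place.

77.4 mm

Tmean = (17.2 + 10.9)/2 = 14.05 °C
0.408 Ra = 0.408 × 28.9 = 11.7912 mm/d equivalent
ET₀ = 0.0023 × 11.7912 × (14.05 + 17.8) × √6.3 = 0.0023 × 11.7912 × 31.85 × 2.5100 = 2.1680 mm/d
ETc = Kc × ET₀ = 1.19 × 2.1680 = 2.5799 mm/d
Over 30 days: 2.5799 × 30 = 77.397 mm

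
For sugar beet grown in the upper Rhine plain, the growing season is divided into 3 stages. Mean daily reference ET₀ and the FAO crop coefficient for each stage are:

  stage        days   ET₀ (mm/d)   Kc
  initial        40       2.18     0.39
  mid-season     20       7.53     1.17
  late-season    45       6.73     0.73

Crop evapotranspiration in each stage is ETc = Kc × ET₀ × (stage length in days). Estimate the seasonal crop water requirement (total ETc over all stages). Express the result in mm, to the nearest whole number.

initial: 0.39 × 2.18 × 40 = 34.01 mm
mid-season: 1.17 × 7.53 × 20 = 176.20 mm
late-season: 0.73 × 6.73 × 45 = 221.08 mm
Seasonal total = 431.29 mm

431 mm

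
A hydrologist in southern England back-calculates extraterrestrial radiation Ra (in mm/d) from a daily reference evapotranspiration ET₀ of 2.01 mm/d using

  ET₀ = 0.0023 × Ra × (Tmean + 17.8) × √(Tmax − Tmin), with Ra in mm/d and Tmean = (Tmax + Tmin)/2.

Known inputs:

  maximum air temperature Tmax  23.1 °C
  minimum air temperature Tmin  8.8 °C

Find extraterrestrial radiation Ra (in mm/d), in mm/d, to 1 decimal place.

6.8 mm/d

Tmean = 15.95 °C; √ΔT = 3.7815
Ra = ET₀ / [0.0023 × (Tmean+17.8) × √ΔT] = 2.01 / (0.0023 × 33.75 × 3.7815) = 6.847 mm/d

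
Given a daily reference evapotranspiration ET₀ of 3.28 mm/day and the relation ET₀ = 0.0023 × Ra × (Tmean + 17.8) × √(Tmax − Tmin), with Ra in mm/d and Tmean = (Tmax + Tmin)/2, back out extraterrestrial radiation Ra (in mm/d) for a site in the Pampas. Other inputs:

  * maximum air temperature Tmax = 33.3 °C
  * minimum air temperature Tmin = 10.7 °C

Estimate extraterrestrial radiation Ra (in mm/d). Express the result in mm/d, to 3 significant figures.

Tmean = 22.00 °C; √ΔT = 4.7539
Ra = ET₀ / [0.0023 × (Tmean+17.8) × √ΔT] = 3.28 / (0.0023 × 39.80 × 4.7539) = 7.537 mm/d

7.54 mm/d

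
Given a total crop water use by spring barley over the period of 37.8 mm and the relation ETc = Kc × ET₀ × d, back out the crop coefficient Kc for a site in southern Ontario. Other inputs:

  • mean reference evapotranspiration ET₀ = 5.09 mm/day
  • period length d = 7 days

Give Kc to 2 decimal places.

1.06

ETc = Kc × ET₀ × d  ⇒  Kc = ETc / (ET₀ × d)
Kc = 37.8 / (5.09 × 7) = 37.8 / 35.63 = 1.0609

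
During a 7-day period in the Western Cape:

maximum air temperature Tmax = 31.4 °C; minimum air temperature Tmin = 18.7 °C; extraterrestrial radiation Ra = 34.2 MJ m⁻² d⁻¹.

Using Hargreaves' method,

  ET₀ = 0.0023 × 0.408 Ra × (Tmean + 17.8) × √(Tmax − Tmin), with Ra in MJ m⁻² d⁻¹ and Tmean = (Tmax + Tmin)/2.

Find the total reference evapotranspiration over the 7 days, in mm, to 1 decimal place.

Tmean = (31.4 + 18.7)/2 = 25.05 °C
0.408 Ra = 0.408 × 34.2 = 13.9536 mm/d equivalent
ET₀ = 0.0023 × 13.9536 × (25.05 + 17.8) × √12.7 = 0.0023 × 13.9536 × 42.85 × 3.5637 = 4.9008 mm/d
Over 7 days: 4.9008 × 7 = 34.306 mm

34.3 mm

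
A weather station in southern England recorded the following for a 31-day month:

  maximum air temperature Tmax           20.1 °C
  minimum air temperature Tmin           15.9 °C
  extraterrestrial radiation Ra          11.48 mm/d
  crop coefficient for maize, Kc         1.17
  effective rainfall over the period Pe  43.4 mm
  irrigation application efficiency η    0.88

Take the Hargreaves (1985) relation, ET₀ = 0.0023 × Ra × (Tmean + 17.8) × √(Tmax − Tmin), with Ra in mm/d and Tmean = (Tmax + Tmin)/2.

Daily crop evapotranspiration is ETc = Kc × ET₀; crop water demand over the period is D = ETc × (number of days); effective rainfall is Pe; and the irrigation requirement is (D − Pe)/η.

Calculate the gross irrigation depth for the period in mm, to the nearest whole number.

Tmean = (20.1 + 15.9)/2 = 18.00 °C
ET₀ = 0.0023 × 11.48 × (18.00 + 17.8) × √4.2 = 0.0023 × 11.48 × 35.80 × 2.0494 = 1.9372 mm/d
ETc = Kc × ET₀ = 1.17 × 1.9372 = 2.2665 mm/d
Crop demand D = ETc × 31 d = 2.2665 × 31 = 70.262 mm
D − Pe = 70.262 − 43.4 = 26.862 mm
Gross irrigation = 26.862 / 0.88 = 30.525 mm

31 mm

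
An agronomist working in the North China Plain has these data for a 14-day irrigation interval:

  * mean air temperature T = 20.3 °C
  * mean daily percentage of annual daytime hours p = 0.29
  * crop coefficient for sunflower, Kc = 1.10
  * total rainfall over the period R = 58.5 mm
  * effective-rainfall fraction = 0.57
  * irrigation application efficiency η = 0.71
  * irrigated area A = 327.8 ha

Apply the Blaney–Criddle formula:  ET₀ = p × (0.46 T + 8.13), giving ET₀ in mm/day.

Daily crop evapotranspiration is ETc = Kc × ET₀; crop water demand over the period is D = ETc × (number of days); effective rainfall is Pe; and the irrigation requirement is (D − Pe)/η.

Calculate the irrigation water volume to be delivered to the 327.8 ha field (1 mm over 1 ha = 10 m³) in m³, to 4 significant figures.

ET₀ = 0.29 × (0.46 × 20.3 + 8.13) = 0.29 × 17.468 = 5.0657 mm/d
ETc = Kc × ET₀ = 1.10 × 5.0657 = 5.5723 mm/d
Crop demand D = ETc × 14 d = 5.5723 × 14 = 78.012 mm
Pe = 0.57 × 58.5 = 33.345 mm
D − Pe = 78.012 − 33.345 = 44.667 mm
Gross irrigation = 44.667 / 0.71 = 62.911 mm
Volume = 62.911 mm × 327.8 ha × 10 = 206222.3 m³

206200 m³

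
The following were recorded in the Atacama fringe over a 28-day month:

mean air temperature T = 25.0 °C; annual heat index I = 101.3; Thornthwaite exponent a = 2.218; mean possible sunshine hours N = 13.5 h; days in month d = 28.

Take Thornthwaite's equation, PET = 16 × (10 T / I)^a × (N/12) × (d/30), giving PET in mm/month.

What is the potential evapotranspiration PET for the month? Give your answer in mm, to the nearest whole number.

10T/I = 10 × 25.0 / 101.3 = 2.4679
(10T/I)^a = 2.4679^2.218 = 7.4162
Uncorrected PET = 16 × 7.4162 = 118.659 mm
Correction = (N/12)(d/30) = (13.5/12)(28/30) = 1.0500
PET = 118.659 × 1.0500 = 124.592 mm/month

125 mm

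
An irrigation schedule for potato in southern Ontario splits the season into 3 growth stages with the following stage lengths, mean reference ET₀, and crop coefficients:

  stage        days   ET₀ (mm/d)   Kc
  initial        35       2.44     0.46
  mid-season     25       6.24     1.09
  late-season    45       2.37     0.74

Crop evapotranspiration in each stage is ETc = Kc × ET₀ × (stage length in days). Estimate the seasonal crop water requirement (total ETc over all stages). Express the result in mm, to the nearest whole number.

288 mm

initial: 0.46 × 2.44 × 35 = 39.28 mm
mid-season: 1.09 × 6.24 × 25 = 170.04 mm
late-season: 0.74 × 2.37 × 45 = 78.92 mm
Seasonal total = 288.24 mm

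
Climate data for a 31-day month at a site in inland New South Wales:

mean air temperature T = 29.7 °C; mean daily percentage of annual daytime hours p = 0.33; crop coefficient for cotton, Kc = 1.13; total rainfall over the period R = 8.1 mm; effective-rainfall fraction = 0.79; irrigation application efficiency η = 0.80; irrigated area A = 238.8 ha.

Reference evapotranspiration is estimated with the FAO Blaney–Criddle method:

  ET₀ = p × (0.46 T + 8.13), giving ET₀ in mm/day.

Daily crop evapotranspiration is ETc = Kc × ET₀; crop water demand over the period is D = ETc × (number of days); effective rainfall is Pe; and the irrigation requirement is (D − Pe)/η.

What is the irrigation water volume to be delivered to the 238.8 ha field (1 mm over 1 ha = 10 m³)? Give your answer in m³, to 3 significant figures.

733000 m³

ET₀ = 0.33 × (0.46 × 29.7 + 8.13) = 0.33 × 21.792 = 7.1914 mm/d
ETc = Kc × ET₀ = 1.13 × 7.1914 = 8.1263 mm/d
Crop demand D = ETc × 31 d = 8.1263 × 31 = 251.915 mm
Pe = 0.79 × 8.1 = 6.399 mm
D − Pe = 251.915 − 6.399 = 245.516 mm
Gross irrigation = 245.516 / 0.80 = 306.895 mm
Volume = 306.895 mm × 238.8 ha × 10 = 732865.3 m³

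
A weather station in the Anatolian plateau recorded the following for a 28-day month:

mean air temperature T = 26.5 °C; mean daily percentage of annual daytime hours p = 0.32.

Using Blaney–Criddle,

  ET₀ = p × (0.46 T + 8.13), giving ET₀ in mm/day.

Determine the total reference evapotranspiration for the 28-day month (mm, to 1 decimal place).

182.1 mm

ET₀ = 0.32 × (0.46 × 26.5 + 8.13) = 0.32 × 20.320 = 6.5024 mm/d
Monthly total = 6.5024 × 28 = 182.067 mm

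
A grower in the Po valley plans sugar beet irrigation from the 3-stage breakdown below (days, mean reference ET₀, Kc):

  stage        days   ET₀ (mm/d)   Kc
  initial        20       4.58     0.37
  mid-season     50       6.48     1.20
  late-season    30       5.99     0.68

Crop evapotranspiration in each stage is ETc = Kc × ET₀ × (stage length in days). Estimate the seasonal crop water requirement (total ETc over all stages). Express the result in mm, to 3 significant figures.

545 mm

initial: 0.37 × 4.58 × 20 = 33.89 mm
mid-season: 1.20 × 6.48 × 50 = 388.80 mm
late-season: 0.68 × 5.99 × 30 = 122.20 mm
Seasonal total = 544.89 mm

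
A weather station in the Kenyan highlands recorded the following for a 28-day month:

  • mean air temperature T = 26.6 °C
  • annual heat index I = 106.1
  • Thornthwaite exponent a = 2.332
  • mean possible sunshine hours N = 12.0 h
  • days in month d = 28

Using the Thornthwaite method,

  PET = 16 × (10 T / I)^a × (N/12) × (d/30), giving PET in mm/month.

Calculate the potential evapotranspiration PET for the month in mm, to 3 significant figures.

127 mm

10T/I = 10 × 26.6 / 106.1 = 2.5071
(10T/I)^a = 2.5071^2.332 = 8.5284
Uncorrected PET = 16 × 8.5284 = 136.454 mm
Correction = (N/12)(d/30) = (12.0/12)(28/30) = 0.9333
PET = 136.454 × 0.9333 = 127.353 mm/month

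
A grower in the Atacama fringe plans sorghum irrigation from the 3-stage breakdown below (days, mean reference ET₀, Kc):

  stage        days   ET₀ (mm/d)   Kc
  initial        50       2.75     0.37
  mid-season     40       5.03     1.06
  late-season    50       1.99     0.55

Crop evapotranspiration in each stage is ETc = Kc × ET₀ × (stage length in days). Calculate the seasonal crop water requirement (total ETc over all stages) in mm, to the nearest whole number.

initial: 0.37 × 2.75 × 50 = 50.88 mm
mid-season: 1.06 × 5.03 × 40 = 213.27 mm
late-season: 0.55 × 1.99 × 50 = 54.73 mm
Seasonal total = 318.88 mm

319 mm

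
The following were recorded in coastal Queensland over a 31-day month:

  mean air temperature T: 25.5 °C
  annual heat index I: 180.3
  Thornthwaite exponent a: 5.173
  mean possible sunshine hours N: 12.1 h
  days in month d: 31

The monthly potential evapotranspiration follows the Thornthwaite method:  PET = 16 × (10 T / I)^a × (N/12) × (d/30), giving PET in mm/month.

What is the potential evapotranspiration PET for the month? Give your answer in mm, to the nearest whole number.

10T/I = 10 × 25.5 / 180.3 = 1.4143
(10T/I)^a = 1.4143^5.173 = 6.0083
Uncorrected PET = 16 × 6.0083 = 96.133 mm
Correction = (N/12)(d/30) = (12.1/12)(31/30) = 1.0419
PET = 96.133 × 1.0419 = 100.161 mm/month

100 mm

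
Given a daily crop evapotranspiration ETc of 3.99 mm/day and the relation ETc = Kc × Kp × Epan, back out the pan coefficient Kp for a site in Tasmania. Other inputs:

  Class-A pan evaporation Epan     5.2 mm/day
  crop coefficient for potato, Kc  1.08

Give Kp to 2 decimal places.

0.71

ETc = Kc × Kp × Epan  ⇒  Kp = ETc / (Kc × Epan)
Kp = 3.99 / (1.08 × 5.2) = 3.99 / 5.616 = 0.7105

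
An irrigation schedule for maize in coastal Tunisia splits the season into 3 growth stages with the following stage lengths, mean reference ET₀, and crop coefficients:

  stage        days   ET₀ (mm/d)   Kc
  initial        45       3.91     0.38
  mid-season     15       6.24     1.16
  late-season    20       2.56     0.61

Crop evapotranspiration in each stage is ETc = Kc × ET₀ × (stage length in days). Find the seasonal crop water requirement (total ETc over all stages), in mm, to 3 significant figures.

initial: 0.38 × 3.91 × 45 = 66.86 mm
mid-season: 1.16 × 6.24 × 15 = 108.58 mm
late-season: 0.61 × 2.56 × 20 = 31.23 mm
Seasonal total = 206.67 mm

207 mm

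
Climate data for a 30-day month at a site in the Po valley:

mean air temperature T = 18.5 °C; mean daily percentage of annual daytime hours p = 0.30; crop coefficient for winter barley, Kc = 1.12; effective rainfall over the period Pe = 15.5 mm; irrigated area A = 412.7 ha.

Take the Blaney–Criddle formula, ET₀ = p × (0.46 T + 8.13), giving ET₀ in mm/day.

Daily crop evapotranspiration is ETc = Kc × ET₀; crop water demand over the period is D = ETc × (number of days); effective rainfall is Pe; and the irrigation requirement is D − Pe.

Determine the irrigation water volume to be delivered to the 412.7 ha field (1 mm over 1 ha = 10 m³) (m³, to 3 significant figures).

ET₀ = 0.30 × (0.46 × 18.5 + 8.13) = 0.30 × 16.640 = 4.9920 mm/d
ETc = Kc × ET₀ = 1.12 × 4.9920 = 5.5910 mm/d
Crop demand D = ETc × 30 d = 5.5910 × 30 = 167.730 mm
D − Pe = 167.730 − 15.5 = 152.230 mm
Volume = 152.230 mm × 412.7 ha × 10 = 628253.2 m³

628000 m³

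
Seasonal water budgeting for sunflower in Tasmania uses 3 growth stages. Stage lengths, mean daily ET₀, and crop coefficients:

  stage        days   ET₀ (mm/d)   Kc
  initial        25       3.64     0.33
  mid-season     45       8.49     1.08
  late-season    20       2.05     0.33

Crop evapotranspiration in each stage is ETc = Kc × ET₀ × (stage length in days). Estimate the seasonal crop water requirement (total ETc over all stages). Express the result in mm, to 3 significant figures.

456 mm

initial: 0.33 × 3.64 × 25 = 30.03 mm
mid-season: 1.08 × 8.49 × 45 = 412.61 mm
late-season: 0.33 × 2.05 × 20 = 13.53 mm
Seasonal total = 456.17 mm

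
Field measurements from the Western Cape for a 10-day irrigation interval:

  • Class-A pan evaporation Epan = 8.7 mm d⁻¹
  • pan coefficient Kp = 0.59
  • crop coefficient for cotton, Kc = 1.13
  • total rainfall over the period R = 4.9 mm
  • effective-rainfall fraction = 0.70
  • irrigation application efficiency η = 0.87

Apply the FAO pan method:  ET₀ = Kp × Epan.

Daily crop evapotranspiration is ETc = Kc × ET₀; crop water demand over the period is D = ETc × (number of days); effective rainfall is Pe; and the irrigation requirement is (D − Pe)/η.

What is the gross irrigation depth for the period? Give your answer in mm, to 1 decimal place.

62.7 mm

ET₀ = 0.59 × 8.7 = 5.1330 mm/d
ETc = Kc × ET₀ = 1.13 × 5.1330 = 5.8003 mm/d
Crop demand D = ETc × 10 d = 5.8003 × 10 = 58.003 mm
Pe = 0.70 × 4.9 = 3.430 mm
D − Pe = 58.003 − 3.430 = 54.573 mm
Gross irrigation = 54.573 / 0.87 = 62.728 mm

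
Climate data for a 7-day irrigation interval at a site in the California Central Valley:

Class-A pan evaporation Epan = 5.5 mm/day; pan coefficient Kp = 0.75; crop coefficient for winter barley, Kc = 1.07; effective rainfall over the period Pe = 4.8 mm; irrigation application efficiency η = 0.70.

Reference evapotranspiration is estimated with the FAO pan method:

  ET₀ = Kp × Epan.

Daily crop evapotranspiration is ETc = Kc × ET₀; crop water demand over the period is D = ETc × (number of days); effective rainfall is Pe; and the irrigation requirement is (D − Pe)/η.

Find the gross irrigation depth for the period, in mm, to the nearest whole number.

ET₀ = 0.75 × 5.5 = 4.1250 mm/d
ETc = Kc × ET₀ = 1.07 × 4.1250 = 4.4138 mm/d
Crop demand D = ETc × 7 d = 4.4138 × 7 = 30.897 mm
D − Pe = 30.897 − 4.8 = 26.097 mm
Gross irrigation = 26.097 / 0.70 = 37.281 mm

37 mm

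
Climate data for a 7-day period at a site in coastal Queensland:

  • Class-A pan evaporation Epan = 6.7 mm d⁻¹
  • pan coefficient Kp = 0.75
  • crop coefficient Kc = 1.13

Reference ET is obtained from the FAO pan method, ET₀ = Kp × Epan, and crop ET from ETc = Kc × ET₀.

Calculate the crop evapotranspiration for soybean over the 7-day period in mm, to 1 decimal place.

ET₀ = 0.75 × 6.7 = 5.0250 mm/d
ETc = Kc × ET₀ = 1.13 × 5.0250 = 5.6783 mm/d
Over 7 days: 5.6783 × 7 = 39.748 mm

39.7 mm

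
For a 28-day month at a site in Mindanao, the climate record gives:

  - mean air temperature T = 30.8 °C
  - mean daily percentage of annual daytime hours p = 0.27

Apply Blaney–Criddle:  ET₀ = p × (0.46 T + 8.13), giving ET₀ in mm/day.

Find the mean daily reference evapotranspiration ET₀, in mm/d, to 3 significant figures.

6.02 mm/d

ET₀ = 0.27 × (0.46 × 30.8 + 8.13) = 0.27 × 22.298 = 6.0205 mm/d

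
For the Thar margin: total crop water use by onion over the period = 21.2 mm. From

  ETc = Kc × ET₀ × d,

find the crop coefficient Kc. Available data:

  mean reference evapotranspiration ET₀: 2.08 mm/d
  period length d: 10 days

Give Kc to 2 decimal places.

ETc = Kc × ET₀ × d  ⇒  Kc = ETc / (ET₀ × d)
Kc = 21.2 / (2.08 × 10) = 21.2 / 20.80 = 1.0192

1.02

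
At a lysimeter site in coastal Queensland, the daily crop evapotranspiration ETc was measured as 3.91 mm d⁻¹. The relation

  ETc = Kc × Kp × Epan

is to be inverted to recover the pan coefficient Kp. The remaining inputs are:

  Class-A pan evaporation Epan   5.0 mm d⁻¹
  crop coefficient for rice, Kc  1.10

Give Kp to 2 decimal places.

0.71

ETc = Kc × Kp × Epan  ⇒  Kp = ETc / (Kc × Epan)
Kp = 3.91 / (1.10 × 5.0) = 3.91 / 5.500 = 0.7109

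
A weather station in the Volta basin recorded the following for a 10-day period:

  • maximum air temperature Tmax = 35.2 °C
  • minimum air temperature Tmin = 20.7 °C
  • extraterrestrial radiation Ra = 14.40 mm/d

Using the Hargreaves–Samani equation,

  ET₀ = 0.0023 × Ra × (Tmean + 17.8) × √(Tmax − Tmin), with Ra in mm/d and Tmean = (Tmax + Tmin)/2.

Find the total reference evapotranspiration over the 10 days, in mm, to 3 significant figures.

Tmean = (35.2 + 20.7)/2 = 27.95 °C
ET₀ = 0.0023 × 14.40 × (27.95 + 17.8) × √14.5 = 0.0023 × 14.40 × 45.75 × 3.8079 = 5.7699 mm/d
Over 10 days: 5.7699 × 10 = 57.699 mm

57.7 mm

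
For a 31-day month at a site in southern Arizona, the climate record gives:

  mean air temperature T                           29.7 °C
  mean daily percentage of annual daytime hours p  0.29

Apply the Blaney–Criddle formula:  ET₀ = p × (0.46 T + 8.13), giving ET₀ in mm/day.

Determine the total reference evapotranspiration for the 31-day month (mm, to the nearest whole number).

ET₀ = 0.29 × (0.46 × 29.7 + 8.13) = 0.29 × 21.792 = 6.3197 mm/d
Monthly total = 6.3197 × 31 = 195.911 mm

196 mm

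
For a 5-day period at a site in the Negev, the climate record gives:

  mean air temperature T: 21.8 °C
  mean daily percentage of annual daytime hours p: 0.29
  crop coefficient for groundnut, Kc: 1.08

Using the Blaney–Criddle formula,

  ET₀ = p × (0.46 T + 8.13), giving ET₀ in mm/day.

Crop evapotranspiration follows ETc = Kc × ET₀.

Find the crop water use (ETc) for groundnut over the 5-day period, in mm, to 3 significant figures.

ET₀ = 0.29 × (0.46 × 21.8 + 8.13) = 0.29 × 18.158 = 5.2658 mm/d
ETc = Kc × ET₀ = 1.08 × 5.2658 = 5.6871 mm/d
Over 5 days: 5.6871 × 5 = 28.436 mm

28.4 mm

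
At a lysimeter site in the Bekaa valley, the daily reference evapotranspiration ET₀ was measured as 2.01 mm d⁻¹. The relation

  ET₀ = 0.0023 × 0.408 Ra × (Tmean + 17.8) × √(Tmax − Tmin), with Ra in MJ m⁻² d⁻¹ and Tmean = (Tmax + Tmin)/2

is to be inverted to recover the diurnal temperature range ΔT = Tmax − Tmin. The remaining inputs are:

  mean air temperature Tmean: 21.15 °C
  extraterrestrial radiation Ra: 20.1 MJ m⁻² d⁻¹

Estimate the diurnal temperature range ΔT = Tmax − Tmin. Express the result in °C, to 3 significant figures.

7.49 °C

√ΔT = ET₀ / [0.0023 × 0.408 × Ra × (Tmean+17.8)] = 2.01 / (0.0023 × 8.2008 × 38.95) = 2.7359
ΔT = 2.7359² = 7.485 °C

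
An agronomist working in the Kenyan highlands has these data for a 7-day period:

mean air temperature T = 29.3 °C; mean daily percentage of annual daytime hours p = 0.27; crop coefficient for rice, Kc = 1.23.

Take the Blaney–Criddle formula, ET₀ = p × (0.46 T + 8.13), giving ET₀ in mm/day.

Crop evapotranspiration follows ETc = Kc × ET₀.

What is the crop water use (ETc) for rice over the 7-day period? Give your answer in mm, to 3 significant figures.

ET₀ = 0.27 × (0.46 × 29.3 + 8.13) = 0.27 × 21.608 = 5.8342 mm/d
ETc = Kc × ET₀ = 1.23 × 5.8342 = 7.1761 mm/d
Over 7 days: 7.1761 × 7 = 50.233 mm

50.2 mm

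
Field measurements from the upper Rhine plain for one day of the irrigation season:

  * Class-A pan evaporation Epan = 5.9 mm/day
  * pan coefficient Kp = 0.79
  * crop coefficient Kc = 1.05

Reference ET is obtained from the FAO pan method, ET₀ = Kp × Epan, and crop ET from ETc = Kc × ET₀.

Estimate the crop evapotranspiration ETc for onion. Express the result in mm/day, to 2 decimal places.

ET₀ = 0.79 × 5.9 = 4.6610 mm/d
ETc = Kc × ET₀ = 1.05 × 4.6610 = 4.8941 mm/d

4.89 mm/day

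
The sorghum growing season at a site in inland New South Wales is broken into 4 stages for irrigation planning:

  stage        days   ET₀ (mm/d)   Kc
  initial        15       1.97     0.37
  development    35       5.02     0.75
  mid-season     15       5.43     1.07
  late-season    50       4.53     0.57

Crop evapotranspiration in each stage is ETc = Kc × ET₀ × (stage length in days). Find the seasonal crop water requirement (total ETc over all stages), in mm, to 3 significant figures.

359 mm

initial: 0.37 × 1.97 × 15 = 10.93 mm
development: 0.75 × 5.02 × 35 = 131.78 mm
mid-season: 1.07 × 5.43 × 15 = 87.15 mm
late-season: 0.57 × 4.53 × 50 = 129.11 mm
Seasonal total = 358.97 mm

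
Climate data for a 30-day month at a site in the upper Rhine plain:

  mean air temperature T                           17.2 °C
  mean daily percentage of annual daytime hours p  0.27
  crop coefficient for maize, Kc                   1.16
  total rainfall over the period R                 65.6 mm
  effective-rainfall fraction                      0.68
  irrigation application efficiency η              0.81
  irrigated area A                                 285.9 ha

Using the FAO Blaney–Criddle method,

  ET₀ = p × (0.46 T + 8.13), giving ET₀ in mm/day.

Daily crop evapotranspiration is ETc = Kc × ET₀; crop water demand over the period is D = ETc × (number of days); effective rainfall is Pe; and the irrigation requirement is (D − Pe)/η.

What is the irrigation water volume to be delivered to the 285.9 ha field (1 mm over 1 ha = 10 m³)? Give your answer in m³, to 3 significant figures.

ET₀ = 0.27 × (0.46 × 17.2 + 8.13) = 0.27 × 16.042 = 4.3313 mm/d
ETc = Kc × ET₀ = 1.16 × 4.3313 = 5.0243 mm/d
Crop demand D = ETc × 30 d = 5.0243 × 30 = 150.729 mm
Pe = 0.68 × 65.6 = 44.608 mm
D − Pe = 150.729 − 44.608 = 106.121 mm
Gross irrigation = 106.121 / 0.81 = 131.014 mm
Volume = 131.014 mm × 285.9 ha × 10 = 374569.0 m³

375000 m³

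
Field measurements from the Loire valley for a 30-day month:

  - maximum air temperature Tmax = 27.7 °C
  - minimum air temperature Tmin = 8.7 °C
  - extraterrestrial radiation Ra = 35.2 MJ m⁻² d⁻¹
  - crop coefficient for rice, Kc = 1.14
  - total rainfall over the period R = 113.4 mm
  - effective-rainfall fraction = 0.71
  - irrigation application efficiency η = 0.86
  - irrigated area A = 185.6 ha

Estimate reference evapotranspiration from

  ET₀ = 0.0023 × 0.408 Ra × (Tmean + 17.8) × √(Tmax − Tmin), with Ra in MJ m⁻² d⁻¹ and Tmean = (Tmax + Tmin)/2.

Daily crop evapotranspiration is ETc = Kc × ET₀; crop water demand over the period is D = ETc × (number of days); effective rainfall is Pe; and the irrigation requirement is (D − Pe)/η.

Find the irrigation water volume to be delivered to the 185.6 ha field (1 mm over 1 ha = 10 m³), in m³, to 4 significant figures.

Tmean = (27.7 + 8.7)/2 = 18.20 °C
0.408 Ra = 0.408 × 35.2 = 14.3616 mm/d equivalent
ET₀ = 0.0023 × 14.3616 × (18.20 + 17.8) × √19.0 = 0.0023 × 14.3616 × 36.00 × 4.3589 = 5.1833 mm/d
ETc = Kc × ET₀ = 1.14 × 5.1833 = 5.9090 mm/d
Crop demand D = ETc × 30 d = 5.9090 × 30 = 177.270 mm
Pe = 0.71 × 113.4 = 80.514 mm
D − Pe = 177.270 − 80.514 = 96.756 mm
Gross irrigation = 96.756 / 0.86 = 112.507 mm
Volume = 112.507 mm × 185.6 ha × 10 = 208813.0 m³

208800 m³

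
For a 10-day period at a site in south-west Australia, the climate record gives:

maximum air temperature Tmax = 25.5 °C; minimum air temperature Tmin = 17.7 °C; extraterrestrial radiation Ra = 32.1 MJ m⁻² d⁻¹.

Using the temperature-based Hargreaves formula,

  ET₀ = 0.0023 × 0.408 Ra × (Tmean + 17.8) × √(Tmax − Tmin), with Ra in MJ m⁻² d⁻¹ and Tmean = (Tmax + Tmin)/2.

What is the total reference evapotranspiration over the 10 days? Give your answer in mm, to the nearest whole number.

Tmean = (25.5 + 17.7)/2 = 21.60 °C
0.408 Ra = 0.408 × 32.1 = 13.0968 mm/d equivalent
ET₀ = 0.0023 × 13.0968 × (21.60 + 17.8) × √7.8 = 0.0023 × 13.0968 × 39.40 × 2.7928 = 3.3146 mm/d
Over 10 days: 3.3146 × 10 = 33.146 mm

33 mm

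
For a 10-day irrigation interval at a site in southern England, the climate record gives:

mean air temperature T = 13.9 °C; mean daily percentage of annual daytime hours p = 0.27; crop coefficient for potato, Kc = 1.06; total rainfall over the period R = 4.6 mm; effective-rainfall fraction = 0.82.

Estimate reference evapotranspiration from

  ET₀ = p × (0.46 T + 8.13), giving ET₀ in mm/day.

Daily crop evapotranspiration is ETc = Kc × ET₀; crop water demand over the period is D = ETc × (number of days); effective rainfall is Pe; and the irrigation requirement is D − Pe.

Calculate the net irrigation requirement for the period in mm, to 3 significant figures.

37.8 mm

ET₀ = 0.27 × (0.46 × 13.9 + 8.13) = 0.27 × 14.524 = 3.9215 mm/d
ETc = Kc × ET₀ = 1.06 × 3.9215 = 4.1568 mm/d
Crop demand D = ETc × 10 d = 4.1568 × 10 = 41.568 mm
Pe = 0.82 × 4.6 = 3.772 mm
D − Pe = 41.568 − 3.772 = 37.796 mm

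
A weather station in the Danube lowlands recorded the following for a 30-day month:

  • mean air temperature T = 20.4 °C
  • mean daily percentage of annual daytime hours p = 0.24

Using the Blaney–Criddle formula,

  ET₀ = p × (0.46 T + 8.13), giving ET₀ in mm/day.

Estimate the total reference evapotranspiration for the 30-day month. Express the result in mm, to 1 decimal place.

126.1 mm

ET₀ = 0.24 × (0.46 × 20.4 + 8.13) = 0.24 × 17.514 = 4.2034 mm/d
Monthly total = 4.2034 × 30 = 126.102 mm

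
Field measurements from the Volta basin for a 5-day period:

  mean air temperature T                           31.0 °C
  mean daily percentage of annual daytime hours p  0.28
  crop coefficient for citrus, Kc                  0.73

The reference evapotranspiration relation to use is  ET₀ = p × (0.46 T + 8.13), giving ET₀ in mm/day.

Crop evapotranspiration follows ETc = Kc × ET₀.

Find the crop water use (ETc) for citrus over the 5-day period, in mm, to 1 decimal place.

ET₀ = 0.28 × (0.46 × 31.0 + 8.13) = 0.28 × 22.390 = 6.2692 mm/d
ETc = Kc × ET₀ = 0.73 × 6.2692 = 4.5765 mm/d
Over 5 days: 4.5765 × 5 = 22.883 mm

22.9 mm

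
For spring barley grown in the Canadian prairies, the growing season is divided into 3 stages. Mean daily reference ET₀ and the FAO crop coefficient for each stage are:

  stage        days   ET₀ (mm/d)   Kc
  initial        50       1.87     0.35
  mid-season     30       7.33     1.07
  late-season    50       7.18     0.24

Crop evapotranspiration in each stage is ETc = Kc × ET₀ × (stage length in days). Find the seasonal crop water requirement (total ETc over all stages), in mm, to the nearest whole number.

354 mm

initial: 0.35 × 1.87 × 50 = 32.73 mm
mid-season: 1.07 × 7.33 × 30 = 235.29 mm
late-season: 0.24 × 7.18 × 50 = 86.16 mm
Seasonal total = 354.18 mm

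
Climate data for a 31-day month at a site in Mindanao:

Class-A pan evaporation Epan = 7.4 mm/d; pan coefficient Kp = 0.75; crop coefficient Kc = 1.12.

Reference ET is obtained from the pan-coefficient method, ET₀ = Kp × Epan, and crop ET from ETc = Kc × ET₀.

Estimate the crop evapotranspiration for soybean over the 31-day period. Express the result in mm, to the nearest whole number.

ET₀ = 0.75 × 7.4 = 5.5500 mm/d
ETc = Kc × ET₀ = 1.12 × 5.5500 = 6.2160 mm/d
Over 31 days: 6.2160 × 31 = 192.696 mm

193 mm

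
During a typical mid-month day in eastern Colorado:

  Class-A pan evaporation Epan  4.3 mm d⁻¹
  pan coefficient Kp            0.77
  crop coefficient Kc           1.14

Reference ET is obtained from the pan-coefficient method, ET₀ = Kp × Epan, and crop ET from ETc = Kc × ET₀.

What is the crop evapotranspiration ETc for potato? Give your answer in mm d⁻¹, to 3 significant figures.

ET₀ = 0.77 × 4.3 = 3.3110 mm/d
ETc = Kc × ET₀ = 1.14 × 3.3110 = 3.7745 mm/d

3.77 mm d⁻¹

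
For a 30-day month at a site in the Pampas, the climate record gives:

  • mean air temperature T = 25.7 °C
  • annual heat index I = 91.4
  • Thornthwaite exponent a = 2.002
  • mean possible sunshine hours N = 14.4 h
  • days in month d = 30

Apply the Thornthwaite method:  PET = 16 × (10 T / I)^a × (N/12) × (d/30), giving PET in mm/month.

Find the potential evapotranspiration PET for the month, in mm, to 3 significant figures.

152 mm

10T/I = 10 × 25.7 / 91.4 = 2.8118
(10T/I)^a = 2.8118^2.002 = 7.9226
Uncorrected PET = 16 × 7.9226 = 126.762 mm
Correction = (N/12)(d/30) = (14.4/12)(30/30) = 1.2000
PET = 126.762 × 1.2000 = 152.114 mm/month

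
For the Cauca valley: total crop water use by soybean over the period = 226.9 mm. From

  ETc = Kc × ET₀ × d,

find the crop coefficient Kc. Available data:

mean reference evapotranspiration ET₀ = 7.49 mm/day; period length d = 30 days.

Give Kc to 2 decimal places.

1.01

ETc = Kc × ET₀ × d  ⇒  Kc = ETc / (ET₀ × d)
Kc = 226.9 / (7.49 × 30) = 226.9 / 224.70 = 1.0098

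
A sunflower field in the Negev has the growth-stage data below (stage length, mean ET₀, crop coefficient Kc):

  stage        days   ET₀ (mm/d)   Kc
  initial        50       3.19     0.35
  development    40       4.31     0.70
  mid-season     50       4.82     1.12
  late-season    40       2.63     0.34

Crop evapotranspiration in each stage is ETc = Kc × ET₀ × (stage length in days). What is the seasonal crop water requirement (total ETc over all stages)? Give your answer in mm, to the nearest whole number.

482 mm

initial: 0.35 × 3.19 × 50 = 55.83 mm
development: 0.70 × 4.31 × 40 = 120.68 mm
mid-season: 1.12 × 4.82 × 50 = 269.92 mm
late-season: 0.34 × 2.63 × 40 = 35.77 mm
Seasonal total = 482.20 mm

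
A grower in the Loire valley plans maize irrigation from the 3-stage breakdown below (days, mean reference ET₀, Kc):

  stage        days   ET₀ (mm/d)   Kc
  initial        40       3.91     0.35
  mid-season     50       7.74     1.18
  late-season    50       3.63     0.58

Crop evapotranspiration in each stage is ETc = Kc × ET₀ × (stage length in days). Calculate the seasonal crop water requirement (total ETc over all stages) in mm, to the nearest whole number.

617 mm

initial: 0.35 × 3.91 × 40 = 54.74 mm
mid-season: 1.18 × 7.74 × 50 = 456.66 mm
late-season: 0.58 × 3.63 × 50 = 105.27 mm
Seasonal total = 616.67 mm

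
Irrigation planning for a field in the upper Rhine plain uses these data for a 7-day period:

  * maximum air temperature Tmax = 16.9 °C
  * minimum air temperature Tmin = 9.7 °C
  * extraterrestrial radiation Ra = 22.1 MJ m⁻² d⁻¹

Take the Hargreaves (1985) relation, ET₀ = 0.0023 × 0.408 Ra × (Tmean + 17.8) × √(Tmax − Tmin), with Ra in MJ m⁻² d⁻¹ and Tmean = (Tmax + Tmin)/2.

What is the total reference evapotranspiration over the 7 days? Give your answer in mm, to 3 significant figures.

Tmean = (16.9 + 9.7)/2 = 13.30 °C
0.408 Ra = 0.408 × 22.1 = 9.0168 mm/d equivalent
ET₀ = 0.0023 × 9.0168 × (13.30 + 17.8) × √7.2 = 0.0023 × 9.0168 × 31.10 × 2.6833 = 1.7307 mm/d
Over 7 days: 1.7307 × 7 = 12.115 mm

12.1 mm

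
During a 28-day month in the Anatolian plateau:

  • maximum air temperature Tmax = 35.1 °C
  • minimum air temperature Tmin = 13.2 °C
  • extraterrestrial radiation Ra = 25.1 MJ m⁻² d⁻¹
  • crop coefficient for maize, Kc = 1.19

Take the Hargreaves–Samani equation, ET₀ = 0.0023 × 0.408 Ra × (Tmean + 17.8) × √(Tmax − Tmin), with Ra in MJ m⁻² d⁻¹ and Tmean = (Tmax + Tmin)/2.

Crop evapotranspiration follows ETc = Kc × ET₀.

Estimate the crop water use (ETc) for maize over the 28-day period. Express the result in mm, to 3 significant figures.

154 mm

Tmean = (35.1 + 13.2)/2 = 24.15 °C
0.408 Ra = 0.408 × 25.1 = 10.2408 mm/d equivalent
ET₀ = 0.0023 × 10.2408 × (24.15 + 17.8) × √21.9 = 0.0023 × 10.2408 × 41.95 × 4.6797 = 4.6239 mm/d
ETc = Kc × ET₀ = 1.19 × 4.6239 = 5.5024 mm/d
Over 28 days: 5.5024 × 28 = 154.067 mm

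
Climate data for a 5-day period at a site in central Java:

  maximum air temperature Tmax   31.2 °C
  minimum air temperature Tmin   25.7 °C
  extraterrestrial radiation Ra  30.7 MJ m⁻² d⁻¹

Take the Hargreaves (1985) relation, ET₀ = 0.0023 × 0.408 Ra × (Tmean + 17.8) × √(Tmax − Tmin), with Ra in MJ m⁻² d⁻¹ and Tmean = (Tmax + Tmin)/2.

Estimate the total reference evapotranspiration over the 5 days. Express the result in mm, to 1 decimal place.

15.6 mm

Tmean = (31.2 + 25.7)/2 = 28.45 °C
0.408 Ra = 0.408 × 30.7 = 12.5256 mm/d equivalent
ET₀ = 0.0023 × 12.5256 × (28.45 + 17.8) × √5.5 = 0.0023 × 12.5256 × 46.25 × 2.3452 = 3.1248 mm/d
Over 5 days: 3.1248 × 5 = 15.624 mm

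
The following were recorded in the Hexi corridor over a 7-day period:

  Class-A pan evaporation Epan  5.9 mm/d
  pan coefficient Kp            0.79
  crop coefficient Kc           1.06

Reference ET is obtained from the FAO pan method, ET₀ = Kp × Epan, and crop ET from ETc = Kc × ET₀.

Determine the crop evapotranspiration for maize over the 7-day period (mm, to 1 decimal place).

34.6 mm

ET₀ = 0.79 × 5.9 = 4.6610 mm/d
ETc = Kc × ET₀ = 1.06 × 4.6610 = 4.9407 mm/d
Over 7 days: 4.9407 × 7 = 34.585 mm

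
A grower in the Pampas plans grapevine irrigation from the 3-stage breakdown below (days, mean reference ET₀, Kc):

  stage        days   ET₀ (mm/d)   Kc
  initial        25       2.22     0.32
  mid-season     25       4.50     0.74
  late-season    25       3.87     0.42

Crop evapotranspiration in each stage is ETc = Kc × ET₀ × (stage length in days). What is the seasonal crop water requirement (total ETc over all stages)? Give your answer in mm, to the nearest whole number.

initial: 0.32 × 2.22 × 25 = 17.76 mm
mid-season: 0.74 × 4.50 × 25 = 83.25 mm
late-season: 0.42 × 3.87 × 25 = 40.64 mm
Seasonal total = 141.65 mm

142 mm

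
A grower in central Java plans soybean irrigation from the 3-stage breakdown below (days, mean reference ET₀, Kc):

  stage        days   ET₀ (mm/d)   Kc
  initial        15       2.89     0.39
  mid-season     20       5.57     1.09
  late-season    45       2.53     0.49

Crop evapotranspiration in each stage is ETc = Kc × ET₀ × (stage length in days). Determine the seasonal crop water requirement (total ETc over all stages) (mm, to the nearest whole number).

194 mm

initial: 0.39 × 2.89 × 15 = 16.91 mm
mid-season: 1.09 × 5.57 × 20 = 121.43 mm
late-season: 0.49 × 2.53 × 45 = 55.79 mm
Seasonal total = 194.13 mm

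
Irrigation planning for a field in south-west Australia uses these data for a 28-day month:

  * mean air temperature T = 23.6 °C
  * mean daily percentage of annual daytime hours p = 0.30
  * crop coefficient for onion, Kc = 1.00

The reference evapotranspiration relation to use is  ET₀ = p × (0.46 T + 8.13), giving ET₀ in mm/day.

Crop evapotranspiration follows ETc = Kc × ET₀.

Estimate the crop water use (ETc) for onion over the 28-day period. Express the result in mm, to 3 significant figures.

ET₀ = 0.30 × (0.46 × 23.6 + 8.13) = 0.30 × 18.986 = 5.6958 mm/d
ETc = Kc × ET₀ = 1.00 × 5.6958 = 5.6958 mm/d
Over 28 days: 5.6958 × 28 = 159.482 mm

159 mm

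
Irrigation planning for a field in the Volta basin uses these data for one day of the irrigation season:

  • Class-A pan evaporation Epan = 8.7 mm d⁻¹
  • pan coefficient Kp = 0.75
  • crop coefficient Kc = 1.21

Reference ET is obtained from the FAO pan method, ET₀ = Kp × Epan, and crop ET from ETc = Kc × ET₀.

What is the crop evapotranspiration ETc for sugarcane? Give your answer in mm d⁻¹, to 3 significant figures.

ET₀ = 0.75 × 8.7 = 6.5250 mm/d
ETc = Kc × ET₀ = 1.21 × 6.5250 = 7.8953 mm/d

7.90 mm d⁻¹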